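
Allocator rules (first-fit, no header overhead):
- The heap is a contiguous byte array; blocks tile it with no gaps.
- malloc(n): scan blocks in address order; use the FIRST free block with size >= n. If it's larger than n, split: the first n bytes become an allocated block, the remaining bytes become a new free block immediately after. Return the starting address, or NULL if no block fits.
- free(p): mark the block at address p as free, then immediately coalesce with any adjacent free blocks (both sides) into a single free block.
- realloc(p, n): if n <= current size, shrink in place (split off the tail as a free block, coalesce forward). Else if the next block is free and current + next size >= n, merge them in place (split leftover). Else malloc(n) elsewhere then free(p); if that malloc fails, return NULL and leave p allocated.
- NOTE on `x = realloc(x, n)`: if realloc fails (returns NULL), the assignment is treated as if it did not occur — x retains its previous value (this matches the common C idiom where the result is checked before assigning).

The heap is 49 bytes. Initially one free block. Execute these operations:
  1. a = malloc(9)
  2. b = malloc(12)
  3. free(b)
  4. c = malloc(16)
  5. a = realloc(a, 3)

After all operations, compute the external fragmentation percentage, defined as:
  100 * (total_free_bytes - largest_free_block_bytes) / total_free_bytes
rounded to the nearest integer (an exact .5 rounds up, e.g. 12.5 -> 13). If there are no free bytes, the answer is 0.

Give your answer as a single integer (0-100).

Answer: 20

Derivation:
Op 1: a = malloc(9) -> a = 0; heap: [0-8 ALLOC][9-48 FREE]
Op 2: b = malloc(12) -> b = 9; heap: [0-8 ALLOC][9-20 ALLOC][21-48 FREE]
Op 3: free(b) -> (freed b); heap: [0-8 ALLOC][9-48 FREE]
Op 4: c = malloc(16) -> c = 9; heap: [0-8 ALLOC][9-24 ALLOC][25-48 FREE]
Op 5: a = realloc(a, 3) -> a = 0; heap: [0-2 ALLOC][3-8 FREE][9-24 ALLOC][25-48 FREE]
Free blocks: [6 24] total_free=30 largest=24 -> 100*(30-24)/30 = 600/30 = 20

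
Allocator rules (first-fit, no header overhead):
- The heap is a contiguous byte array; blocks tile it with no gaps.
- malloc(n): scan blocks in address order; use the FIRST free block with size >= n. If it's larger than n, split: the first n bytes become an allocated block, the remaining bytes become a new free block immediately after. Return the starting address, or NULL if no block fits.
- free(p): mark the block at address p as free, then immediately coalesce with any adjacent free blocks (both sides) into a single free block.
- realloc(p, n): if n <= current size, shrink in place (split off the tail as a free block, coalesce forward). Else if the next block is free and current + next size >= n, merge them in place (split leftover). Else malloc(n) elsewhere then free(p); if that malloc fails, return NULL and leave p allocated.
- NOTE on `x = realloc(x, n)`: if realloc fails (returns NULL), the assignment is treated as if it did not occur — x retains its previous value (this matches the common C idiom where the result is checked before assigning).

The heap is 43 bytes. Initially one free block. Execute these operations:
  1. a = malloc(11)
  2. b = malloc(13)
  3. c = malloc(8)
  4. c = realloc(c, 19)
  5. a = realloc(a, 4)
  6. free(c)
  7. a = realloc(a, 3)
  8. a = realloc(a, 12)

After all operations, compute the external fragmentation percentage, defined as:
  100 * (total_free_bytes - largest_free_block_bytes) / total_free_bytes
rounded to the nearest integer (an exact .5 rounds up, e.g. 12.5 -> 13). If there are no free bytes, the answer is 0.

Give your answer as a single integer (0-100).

Op 1: a = malloc(11) -> a = 0; heap: [0-10 ALLOC][11-42 FREE]
Op 2: b = malloc(13) -> b = 11; heap: [0-10 ALLOC][11-23 ALLOC][24-42 FREE]
Op 3: c = malloc(8) -> c = 24; heap: [0-10 ALLOC][11-23 ALLOC][24-31 ALLOC][32-42 FREE]
Op 4: c = realloc(c, 19) -> c = 24; heap: [0-10 ALLOC][11-23 ALLOC][24-42 ALLOC]
Op 5: a = realloc(a, 4) -> a = 0; heap: [0-3 ALLOC][4-10 FREE][11-23 ALLOC][24-42 ALLOC]
Op 6: free(c) -> (freed c); heap: [0-3 ALLOC][4-10 FREE][11-23 ALLOC][24-42 FREE]
Op 7: a = realloc(a, 3) -> a = 0; heap: [0-2 ALLOC][3-10 FREE][11-23 ALLOC][24-42 FREE]
Op 8: a = realloc(a, 12) -> a = 24; heap: [0-10 FREE][11-23 ALLOC][24-35 ALLOC][36-42 FREE]
Free blocks: [11 7] total_free=18 largest=11 -> 100*(18-11)/18 = 700/18 ≈ 38.889 -> rounds to 39

Answer: 39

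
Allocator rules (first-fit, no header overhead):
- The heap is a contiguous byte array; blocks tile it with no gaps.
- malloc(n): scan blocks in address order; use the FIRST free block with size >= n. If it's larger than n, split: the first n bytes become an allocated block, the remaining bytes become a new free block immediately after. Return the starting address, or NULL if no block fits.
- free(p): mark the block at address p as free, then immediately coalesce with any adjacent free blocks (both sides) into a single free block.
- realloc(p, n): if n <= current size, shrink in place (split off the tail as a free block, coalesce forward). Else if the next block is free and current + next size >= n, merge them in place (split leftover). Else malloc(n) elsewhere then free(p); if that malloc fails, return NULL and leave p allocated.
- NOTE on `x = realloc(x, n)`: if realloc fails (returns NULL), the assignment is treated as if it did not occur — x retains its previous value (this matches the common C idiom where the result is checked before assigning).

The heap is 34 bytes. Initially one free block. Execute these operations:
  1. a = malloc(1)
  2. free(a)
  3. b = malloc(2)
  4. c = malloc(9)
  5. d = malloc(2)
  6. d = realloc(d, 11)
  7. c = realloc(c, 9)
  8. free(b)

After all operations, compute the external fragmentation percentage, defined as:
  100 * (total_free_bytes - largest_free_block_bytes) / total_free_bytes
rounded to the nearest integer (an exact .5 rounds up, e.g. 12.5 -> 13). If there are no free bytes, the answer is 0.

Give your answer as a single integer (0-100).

Op 1: a = malloc(1) -> a = 0; heap: [0-0 ALLOC][1-33 FREE]
Op 2: free(a) -> (freed a); heap: [0-33 FREE]
Op 3: b = malloc(2) -> b = 0; heap: [0-1 ALLOC][2-33 FREE]
Op 4: c = malloc(9) -> c = 2; heap: [0-1 ALLOC][2-10 ALLOC][11-33 FREE]
Op 5: d = malloc(2) -> d = 11; heap: [0-1 ALLOC][2-10 ALLOC][11-12 ALLOC][13-33 FREE]
Op 6: d = realloc(d, 11) -> d = 11; heap: [0-1 ALLOC][2-10 ALLOC][11-21 ALLOC][22-33 FREE]
Op 7: c = realloc(c, 9) -> c = 2; heap: [0-1 ALLOC][2-10 ALLOC][11-21 ALLOC][22-33 FREE]
Op 8: free(b) -> (freed b); heap: [0-1 FREE][2-10 ALLOC][11-21 ALLOC][22-33 FREE]
Free blocks: [2 12] total_free=14 largest=12 -> 100*(14-12)/14 = 200/14 ≈ 14.286 -> rounds to 14

Answer: 14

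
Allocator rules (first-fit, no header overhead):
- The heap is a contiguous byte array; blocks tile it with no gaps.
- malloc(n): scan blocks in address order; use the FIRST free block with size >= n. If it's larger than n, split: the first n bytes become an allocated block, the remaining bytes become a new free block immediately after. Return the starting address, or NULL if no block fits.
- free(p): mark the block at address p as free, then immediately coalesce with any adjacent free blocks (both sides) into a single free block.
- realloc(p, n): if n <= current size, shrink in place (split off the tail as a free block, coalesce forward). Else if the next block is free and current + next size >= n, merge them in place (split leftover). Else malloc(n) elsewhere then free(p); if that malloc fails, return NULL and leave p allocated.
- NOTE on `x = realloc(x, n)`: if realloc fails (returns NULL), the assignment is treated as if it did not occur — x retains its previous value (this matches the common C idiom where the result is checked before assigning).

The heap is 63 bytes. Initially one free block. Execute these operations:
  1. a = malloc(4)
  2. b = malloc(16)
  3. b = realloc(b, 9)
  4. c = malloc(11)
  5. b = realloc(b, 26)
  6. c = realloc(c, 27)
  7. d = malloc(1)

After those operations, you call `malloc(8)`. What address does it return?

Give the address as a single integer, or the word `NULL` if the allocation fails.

Op 1: a = malloc(4) -> a = 0; heap: [0-3 ALLOC][4-62 FREE]
Op 2: b = malloc(16) -> b = 4; heap: [0-3 ALLOC][4-19 ALLOC][20-62 FREE]
Op 3: b = realloc(b, 9) -> b = 4; heap: [0-3 ALLOC][4-12 ALLOC][13-62 FREE]
Op 4: c = malloc(11) -> c = 13; heap: [0-3 ALLOC][4-12 ALLOC][13-23 ALLOC][24-62 FREE]
Op 5: b = realloc(b, 26) -> b = 24; heap: [0-3 ALLOC][4-12 FREE][13-23 ALLOC][24-49 ALLOC][50-62 FREE]
Op 6: c = realloc(c, 27) -> NULL (c unchanged); heap: [0-3 ALLOC][4-12 FREE][13-23 ALLOC][24-49 ALLOC][50-62 FREE]
Op 7: d = malloc(1) -> d = 4; heap: [0-3 ALLOC][4-4 ALLOC][5-12 FREE][13-23 ALLOC][24-49 ALLOC][50-62 FREE]
malloc(8): first-fit scan over [0-3 ALLOC][4-4 ALLOC][5-12 FREE][13-23 ALLOC][24-49 ALLOC][50-62 FREE] -> 5

Answer: 5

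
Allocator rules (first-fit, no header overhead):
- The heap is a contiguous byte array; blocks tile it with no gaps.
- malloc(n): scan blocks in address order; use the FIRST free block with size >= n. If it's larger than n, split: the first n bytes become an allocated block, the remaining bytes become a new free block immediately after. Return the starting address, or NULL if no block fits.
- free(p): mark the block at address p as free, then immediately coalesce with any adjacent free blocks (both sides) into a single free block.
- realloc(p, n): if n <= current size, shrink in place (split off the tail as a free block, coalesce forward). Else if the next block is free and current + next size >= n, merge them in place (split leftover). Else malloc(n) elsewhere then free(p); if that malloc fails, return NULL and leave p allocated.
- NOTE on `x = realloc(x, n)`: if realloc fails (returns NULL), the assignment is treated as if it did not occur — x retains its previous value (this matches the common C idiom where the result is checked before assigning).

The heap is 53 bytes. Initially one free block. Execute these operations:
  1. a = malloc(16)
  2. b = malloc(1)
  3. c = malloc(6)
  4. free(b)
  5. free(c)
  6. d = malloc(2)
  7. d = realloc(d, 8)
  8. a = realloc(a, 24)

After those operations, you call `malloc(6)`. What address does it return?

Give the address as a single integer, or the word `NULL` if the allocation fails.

Answer: 0

Derivation:
Op 1: a = malloc(16) -> a = 0; heap: [0-15 ALLOC][16-52 FREE]
Op 2: b = malloc(1) -> b = 16; heap: [0-15 ALLOC][16-16 ALLOC][17-52 FREE]
Op 3: c = malloc(6) -> c = 17; heap: [0-15 ALLOC][16-16 ALLOC][17-22 ALLOC][23-52 FREE]
Op 4: free(b) -> (freed b); heap: [0-15 ALLOC][16-16 FREE][17-22 ALLOC][23-52 FREE]
Op 5: free(c) -> (freed c); heap: [0-15 ALLOC][16-52 FREE]
Op 6: d = malloc(2) -> d = 16; heap: [0-15 ALLOC][16-17 ALLOC][18-52 FREE]
Op 7: d = realloc(d, 8) -> d = 16; heap: [0-15 ALLOC][16-23 ALLOC][24-52 FREE]
Op 8: a = realloc(a, 24) -> a = 24; heap: [0-15 FREE][16-23 ALLOC][24-47 ALLOC][48-52 FREE]
malloc(6): first-fit scan over [0-15 FREE][16-23 ALLOC][24-47 ALLOC][48-52 FREE] -> 0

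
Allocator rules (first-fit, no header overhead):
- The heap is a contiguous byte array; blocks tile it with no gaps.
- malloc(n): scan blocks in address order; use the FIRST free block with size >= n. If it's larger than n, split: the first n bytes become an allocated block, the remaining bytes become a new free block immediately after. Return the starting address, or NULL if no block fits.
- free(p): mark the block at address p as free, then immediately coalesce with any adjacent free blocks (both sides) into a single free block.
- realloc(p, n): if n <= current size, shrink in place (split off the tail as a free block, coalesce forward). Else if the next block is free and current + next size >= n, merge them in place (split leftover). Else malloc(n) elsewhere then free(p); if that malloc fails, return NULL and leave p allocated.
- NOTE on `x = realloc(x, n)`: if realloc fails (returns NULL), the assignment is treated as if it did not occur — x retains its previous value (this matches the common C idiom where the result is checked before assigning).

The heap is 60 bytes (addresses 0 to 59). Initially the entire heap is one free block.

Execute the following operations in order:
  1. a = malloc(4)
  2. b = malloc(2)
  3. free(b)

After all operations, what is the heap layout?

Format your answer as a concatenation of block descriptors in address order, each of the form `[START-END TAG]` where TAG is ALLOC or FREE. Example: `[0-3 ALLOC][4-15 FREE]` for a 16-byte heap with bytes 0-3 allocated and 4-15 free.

Op 1: a = malloc(4) -> a = 0; heap: [0-3 ALLOC][4-59 FREE]
Op 2: b = malloc(2) -> b = 4; heap: [0-3 ALLOC][4-5 ALLOC][6-59 FREE]
Op 3: free(b) -> (freed b); heap: [0-3 ALLOC][4-59 FREE]

Answer: [0-3 ALLOC][4-59 FREE]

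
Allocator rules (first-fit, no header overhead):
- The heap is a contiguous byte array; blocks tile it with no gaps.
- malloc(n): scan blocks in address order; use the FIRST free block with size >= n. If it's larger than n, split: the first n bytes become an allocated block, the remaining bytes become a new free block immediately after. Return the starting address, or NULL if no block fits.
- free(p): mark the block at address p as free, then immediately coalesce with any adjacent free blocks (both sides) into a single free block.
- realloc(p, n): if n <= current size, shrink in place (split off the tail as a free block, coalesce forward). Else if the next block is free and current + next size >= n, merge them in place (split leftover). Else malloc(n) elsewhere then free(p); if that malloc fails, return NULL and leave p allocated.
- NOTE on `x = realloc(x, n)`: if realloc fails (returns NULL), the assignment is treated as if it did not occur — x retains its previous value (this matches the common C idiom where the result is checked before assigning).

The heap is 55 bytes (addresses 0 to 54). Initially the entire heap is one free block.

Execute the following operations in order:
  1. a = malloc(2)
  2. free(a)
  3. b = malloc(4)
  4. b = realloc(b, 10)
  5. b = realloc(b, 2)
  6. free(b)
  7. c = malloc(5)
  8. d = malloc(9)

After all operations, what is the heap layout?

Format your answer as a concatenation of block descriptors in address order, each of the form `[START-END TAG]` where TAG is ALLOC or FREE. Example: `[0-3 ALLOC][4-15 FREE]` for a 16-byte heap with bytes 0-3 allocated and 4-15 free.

Op 1: a = malloc(2) -> a = 0; heap: [0-1 ALLOC][2-54 FREE]
Op 2: free(a) -> (freed a); heap: [0-54 FREE]
Op 3: b = malloc(4) -> b = 0; heap: [0-3 ALLOC][4-54 FREE]
Op 4: b = realloc(b, 10) -> b = 0; heap: [0-9 ALLOC][10-54 FREE]
Op 5: b = realloc(b, 2) -> b = 0; heap: [0-1 ALLOC][2-54 FREE]
Op 6: free(b) -> (freed b); heap: [0-54 FREE]
Op 7: c = malloc(5) -> c = 0; heap: [0-4 ALLOC][5-54 FREE]
Op 8: d = malloc(9) -> d = 5; heap: [0-4 ALLOC][5-13 ALLOC][14-54 FREE]

Answer: [0-4 ALLOC][5-13 ALLOC][14-54 FREE]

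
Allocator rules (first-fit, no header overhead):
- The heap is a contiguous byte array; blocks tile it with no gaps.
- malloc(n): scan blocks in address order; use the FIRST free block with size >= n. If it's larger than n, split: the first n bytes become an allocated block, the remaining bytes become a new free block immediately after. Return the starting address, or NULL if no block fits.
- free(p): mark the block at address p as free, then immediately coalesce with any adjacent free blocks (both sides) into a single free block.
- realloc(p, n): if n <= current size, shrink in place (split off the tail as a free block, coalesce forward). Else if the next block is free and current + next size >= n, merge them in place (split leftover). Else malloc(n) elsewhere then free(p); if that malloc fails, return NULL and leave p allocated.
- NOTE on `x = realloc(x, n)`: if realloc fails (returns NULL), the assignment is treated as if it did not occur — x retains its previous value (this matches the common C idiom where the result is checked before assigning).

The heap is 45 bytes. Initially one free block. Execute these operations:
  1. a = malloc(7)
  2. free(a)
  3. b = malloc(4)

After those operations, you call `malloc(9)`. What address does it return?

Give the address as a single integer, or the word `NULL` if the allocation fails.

Op 1: a = malloc(7) -> a = 0; heap: [0-6 ALLOC][7-44 FREE]
Op 2: free(a) -> (freed a); heap: [0-44 FREE]
Op 3: b = malloc(4) -> b = 0; heap: [0-3 ALLOC][4-44 FREE]
malloc(9): first-fit scan over [0-3 ALLOC][4-44 FREE] -> 4

Answer: 4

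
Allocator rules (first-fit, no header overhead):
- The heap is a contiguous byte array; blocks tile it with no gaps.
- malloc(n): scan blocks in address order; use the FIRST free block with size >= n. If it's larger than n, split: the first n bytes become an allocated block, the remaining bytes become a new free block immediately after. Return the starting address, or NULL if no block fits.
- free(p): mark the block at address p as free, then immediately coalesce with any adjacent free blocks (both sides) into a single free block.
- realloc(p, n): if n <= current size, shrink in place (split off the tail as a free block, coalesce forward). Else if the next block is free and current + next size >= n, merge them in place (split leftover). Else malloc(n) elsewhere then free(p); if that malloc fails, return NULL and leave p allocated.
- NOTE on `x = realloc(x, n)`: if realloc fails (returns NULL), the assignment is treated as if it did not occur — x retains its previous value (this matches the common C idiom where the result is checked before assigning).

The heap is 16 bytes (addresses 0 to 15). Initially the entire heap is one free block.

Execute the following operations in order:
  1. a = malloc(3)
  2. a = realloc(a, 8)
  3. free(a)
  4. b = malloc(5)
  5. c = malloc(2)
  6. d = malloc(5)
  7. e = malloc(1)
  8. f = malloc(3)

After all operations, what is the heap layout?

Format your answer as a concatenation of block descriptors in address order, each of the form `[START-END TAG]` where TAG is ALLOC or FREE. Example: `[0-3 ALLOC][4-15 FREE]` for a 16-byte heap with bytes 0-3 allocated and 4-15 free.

Op 1: a = malloc(3) -> a = 0; heap: [0-2 ALLOC][3-15 FREE]
Op 2: a = realloc(a, 8) -> a = 0; heap: [0-7 ALLOC][8-15 FREE]
Op 3: free(a) -> (freed a); heap: [0-15 FREE]
Op 4: b = malloc(5) -> b = 0; heap: [0-4 ALLOC][5-15 FREE]
Op 5: c = malloc(2) -> c = 5; heap: [0-4 ALLOC][5-6 ALLOC][7-15 FREE]
Op 6: d = malloc(5) -> d = 7; heap: [0-4 ALLOC][5-6 ALLOC][7-11 ALLOC][12-15 FREE]
Op 7: e = malloc(1) -> e = 12; heap: [0-4 ALLOC][5-6 ALLOC][7-11 ALLOC][12-12 ALLOC][13-15 FREE]
Op 8: f = malloc(3) -> f = 13; heap: [0-4 ALLOC][5-6 ALLOC][7-11 ALLOC][12-12 ALLOC][13-15 ALLOC]

Answer: [0-4 ALLOC][5-6 ALLOC][7-11 ALLOC][12-12 ALLOC][13-15 ALLOC]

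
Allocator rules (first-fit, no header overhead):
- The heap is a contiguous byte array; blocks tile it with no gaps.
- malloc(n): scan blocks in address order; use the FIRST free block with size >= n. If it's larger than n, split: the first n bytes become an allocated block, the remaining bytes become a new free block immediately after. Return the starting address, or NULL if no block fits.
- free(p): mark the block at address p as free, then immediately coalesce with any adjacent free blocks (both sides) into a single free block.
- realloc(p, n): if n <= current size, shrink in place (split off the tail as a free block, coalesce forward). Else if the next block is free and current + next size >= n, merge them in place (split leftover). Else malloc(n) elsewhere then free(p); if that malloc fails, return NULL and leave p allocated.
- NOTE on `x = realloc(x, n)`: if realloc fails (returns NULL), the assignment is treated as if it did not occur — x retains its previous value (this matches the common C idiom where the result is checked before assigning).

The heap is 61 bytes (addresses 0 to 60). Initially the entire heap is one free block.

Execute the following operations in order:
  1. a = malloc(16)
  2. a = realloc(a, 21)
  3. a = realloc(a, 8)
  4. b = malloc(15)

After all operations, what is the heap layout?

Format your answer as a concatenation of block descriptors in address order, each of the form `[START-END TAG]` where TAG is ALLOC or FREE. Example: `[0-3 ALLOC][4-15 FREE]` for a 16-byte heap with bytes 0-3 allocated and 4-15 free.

Answer: [0-7 ALLOC][8-22 ALLOC][23-60 FREE]

Derivation:
Op 1: a = malloc(16) -> a = 0; heap: [0-15 ALLOC][16-60 FREE]
Op 2: a = realloc(a, 21) -> a = 0; heap: [0-20 ALLOC][21-60 FREE]
Op 3: a = realloc(a, 8) -> a = 0; heap: [0-7 ALLOC][8-60 FREE]
Op 4: b = malloc(15) -> b = 8; heap: [0-7 ALLOC][8-22 ALLOC][23-60 FREE]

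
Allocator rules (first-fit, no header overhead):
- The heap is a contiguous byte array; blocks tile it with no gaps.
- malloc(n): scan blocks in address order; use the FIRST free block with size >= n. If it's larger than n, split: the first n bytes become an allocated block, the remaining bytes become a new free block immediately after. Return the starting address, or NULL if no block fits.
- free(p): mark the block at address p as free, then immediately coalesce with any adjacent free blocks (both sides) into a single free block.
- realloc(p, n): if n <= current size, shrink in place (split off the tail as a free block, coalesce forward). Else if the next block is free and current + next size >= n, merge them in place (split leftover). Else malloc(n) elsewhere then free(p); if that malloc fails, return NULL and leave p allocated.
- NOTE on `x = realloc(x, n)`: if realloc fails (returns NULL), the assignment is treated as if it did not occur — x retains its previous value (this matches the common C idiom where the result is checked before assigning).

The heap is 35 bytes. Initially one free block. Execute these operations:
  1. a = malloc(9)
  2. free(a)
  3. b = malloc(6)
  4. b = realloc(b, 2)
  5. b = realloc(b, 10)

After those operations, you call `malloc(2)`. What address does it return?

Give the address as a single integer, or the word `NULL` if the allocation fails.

Answer: 10

Derivation:
Op 1: a = malloc(9) -> a = 0; heap: [0-8 ALLOC][9-34 FREE]
Op 2: free(a) -> (freed a); heap: [0-34 FREE]
Op 3: b = malloc(6) -> b = 0; heap: [0-5 ALLOC][6-34 FREE]
Op 4: b = realloc(b, 2) -> b = 0; heap: [0-1 ALLOC][2-34 FREE]
Op 5: b = realloc(b, 10) -> b = 0; heap: [0-9 ALLOC][10-34 FREE]
malloc(2): first-fit scan over [0-9 ALLOC][10-34 FREE] -> 10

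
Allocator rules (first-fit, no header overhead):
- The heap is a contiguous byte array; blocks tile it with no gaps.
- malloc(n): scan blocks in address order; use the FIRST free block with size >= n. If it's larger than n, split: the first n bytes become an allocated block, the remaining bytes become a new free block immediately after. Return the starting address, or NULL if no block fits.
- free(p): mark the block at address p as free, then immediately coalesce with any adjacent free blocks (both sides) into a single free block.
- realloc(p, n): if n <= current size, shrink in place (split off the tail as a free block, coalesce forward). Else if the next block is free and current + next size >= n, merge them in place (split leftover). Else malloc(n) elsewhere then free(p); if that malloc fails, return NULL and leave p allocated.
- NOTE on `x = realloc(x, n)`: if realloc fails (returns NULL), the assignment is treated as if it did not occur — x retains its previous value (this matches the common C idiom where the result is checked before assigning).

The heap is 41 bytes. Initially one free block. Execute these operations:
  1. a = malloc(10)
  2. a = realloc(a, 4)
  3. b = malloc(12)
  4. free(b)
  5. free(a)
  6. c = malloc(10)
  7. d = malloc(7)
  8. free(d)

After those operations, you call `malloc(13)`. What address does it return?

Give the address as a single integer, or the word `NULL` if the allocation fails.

Op 1: a = malloc(10) -> a = 0; heap: [0-9 ALLOC][10-40 FREE]
Op 2: a = realloc(a, 4) -> a = 0; heap: [0-3 ALLOC][4-40 FREE]
Op 3: b = malloc(12) -> b = 4; heap: [0-3 ALLOC][4-15 ALLOC][16-40 FREE]
Op 4: free(b) -> (freed b); heap: [0-3 ALLOC][4-40 FREE]
Op 5: free(a) -> (freed a); heap: [0-40 FREE]
Op 6: c = malloc(10) -> c = 0; heap: [0-9 ALLOC][10-40 FREE]
Op 7: d = malloc(7) -> d = 10; heap: [0-9 ALLOC][10-16 ALLOC][17-40 FREE]
Op 8: free(d) -> (freed d); heap: [0-9 ALLOC][10-40 FREE]
malloc(13): first-fit scan over [0-9 ALLOC][10-40 FREE] -> 10

Answer: 10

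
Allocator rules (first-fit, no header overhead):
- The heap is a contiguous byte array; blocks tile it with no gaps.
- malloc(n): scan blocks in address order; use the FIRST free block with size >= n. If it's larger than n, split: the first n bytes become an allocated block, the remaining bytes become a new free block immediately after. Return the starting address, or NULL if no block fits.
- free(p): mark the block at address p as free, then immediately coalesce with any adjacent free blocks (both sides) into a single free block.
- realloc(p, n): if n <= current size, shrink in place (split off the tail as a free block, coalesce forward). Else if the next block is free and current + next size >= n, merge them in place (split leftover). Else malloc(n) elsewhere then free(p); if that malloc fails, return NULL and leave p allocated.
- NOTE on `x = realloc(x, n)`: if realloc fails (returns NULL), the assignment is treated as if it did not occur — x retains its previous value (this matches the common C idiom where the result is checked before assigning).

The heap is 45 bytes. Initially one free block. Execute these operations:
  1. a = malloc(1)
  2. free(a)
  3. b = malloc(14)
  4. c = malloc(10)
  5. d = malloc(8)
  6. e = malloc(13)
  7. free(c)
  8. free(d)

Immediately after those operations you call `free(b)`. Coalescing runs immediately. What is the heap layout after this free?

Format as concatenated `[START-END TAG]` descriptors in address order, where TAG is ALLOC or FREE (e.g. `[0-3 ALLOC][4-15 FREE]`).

Op 1: a = malloc(1) -> a = 0; heap: [0-0 ALLOC][1-44 FREE]
Op 2: free(a) -> (freed a); heap: [0-44 FREE]
Op 3: b = malloc(14) -> b = 0; heap: [0-13 ALLOC][14-44 FREE]
Op 4: c = malloc(10) -> c = 14; heap: [0-13 ALLOC][14-23 ALLOC][24-44 FREE]
Op 5: d = malloc(8) -> d = 24; heap: [0-13 ALLOC][14-23 ALLOC][24-31 ALLOC][32-44 FREE]
Op 6: e = malloc(13) -> e = 32; heap: [0-13 ALLOC][14-23 ALLOC][24-31 ALLOC][32-44 ALLOC]
Op 7: free(c) -> (freed c); heap: [0-13 ALLOC][14-23 FREE][24-31 ALLOC][32-44 ALLOC]
Op 8: free(d) -> (freed d); heap: [0-13 ALLOC][14-31 FREE][32-44 ALLOC]
free(b): b = 0 -> block [0-13 ALLOC]; mark free, coalesce with adjacent free neighbors -> [0-31 FREE][32-44 ALLOC]

Answer: [0-31 FREE][32-44 ALLOC]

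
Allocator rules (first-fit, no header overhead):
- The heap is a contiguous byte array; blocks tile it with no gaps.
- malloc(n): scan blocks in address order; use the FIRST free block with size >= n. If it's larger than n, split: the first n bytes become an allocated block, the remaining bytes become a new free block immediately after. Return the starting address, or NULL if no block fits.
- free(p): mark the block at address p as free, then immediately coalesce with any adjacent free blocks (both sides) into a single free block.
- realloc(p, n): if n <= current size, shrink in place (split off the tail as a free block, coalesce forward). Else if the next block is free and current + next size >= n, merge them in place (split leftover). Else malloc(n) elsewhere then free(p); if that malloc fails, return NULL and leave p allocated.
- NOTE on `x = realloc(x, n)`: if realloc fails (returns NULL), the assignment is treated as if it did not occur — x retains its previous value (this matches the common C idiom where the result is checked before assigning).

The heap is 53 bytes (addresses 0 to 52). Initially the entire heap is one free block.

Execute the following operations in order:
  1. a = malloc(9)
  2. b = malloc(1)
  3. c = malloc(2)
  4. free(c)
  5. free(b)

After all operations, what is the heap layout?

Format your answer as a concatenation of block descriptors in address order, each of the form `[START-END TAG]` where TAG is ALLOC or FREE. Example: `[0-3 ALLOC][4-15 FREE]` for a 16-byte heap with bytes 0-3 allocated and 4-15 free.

Answer: [0-8 ALLOC][9-52 FREE]

Derivation:
Op 1: a = malloc(9) -> a = 0; heap: [0-8 ALLOC][9-52 FREE]
Op 2: b = malloc(1) -> b = 9; heap: [0-8 ALLOC][9-9 ALLOC][10-52 FREE]
Op 3: c = malloc(2) -> c = 10; heap: [0-8 ALLOC][9-9 ALLOC][10-11 ALLOC][12-52 FREE]
Op 4: free(c) -> (freed c); heap: [0-8 ALLOC][9-9 ALLOC][10-52 FREE]
Op 5: free(b) -> (freed b); heap: [0-8 ALLOC][9-52 FREE]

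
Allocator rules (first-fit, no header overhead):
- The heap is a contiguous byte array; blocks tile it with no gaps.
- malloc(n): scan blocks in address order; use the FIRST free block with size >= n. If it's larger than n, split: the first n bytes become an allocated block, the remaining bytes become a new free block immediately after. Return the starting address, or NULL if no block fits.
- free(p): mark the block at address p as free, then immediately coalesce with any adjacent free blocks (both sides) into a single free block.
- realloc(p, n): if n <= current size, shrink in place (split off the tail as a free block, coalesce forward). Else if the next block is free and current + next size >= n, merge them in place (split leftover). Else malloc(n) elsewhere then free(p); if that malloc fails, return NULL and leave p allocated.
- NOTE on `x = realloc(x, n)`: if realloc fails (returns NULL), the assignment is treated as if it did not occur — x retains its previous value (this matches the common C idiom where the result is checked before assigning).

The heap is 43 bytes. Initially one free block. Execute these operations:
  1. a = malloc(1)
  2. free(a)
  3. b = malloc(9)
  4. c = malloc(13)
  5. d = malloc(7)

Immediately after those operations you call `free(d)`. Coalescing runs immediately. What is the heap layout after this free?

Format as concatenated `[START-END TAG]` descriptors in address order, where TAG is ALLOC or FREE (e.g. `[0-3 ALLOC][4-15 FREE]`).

Answer: [0-8 ALLOC][9-21 ALLOC][22-42 FREE]

Derivation:
Op 1: a = malloc(1) -> a = 0; heap: [0-0 ALLOC][1-42 FREE]
Op 2: free(a) -> (freed a); heap: [0-42 FREE]
Op 3: b = malloc(9) -> b = 0; heap: [0-8 ALLOC][9-42 FREE]
Op 4: c = malloc(13) -> c = 9; heap: [0-8 ALLOC][9-21 ALLOC][22-42 FREE]
Op 5: d = malloc(7) -> d = 22; heap: [0-8 ALLOC][9-21 ALLOC][22-28 ALLOC][29-42 FREE]
free(d): d = 22 -> block [22-28 ALLOC]; mark free, coalesce with adjacent free neighbors -> [0-8 ALLOC][9-21 ALLOC][22-42 FREE]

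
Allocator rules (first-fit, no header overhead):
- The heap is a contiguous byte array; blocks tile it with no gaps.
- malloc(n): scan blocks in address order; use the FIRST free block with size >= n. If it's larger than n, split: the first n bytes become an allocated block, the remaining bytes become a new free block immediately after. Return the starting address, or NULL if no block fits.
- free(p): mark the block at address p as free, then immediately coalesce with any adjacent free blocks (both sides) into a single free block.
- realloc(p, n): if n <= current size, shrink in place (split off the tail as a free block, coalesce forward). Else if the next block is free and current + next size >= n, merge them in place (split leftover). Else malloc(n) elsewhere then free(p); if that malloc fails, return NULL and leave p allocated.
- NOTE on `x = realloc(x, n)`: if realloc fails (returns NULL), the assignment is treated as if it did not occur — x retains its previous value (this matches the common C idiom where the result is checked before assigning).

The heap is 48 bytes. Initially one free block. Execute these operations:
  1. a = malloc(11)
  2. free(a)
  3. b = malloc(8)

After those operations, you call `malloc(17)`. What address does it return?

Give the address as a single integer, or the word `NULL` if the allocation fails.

Answer: 8

Derivation:
Op 1: a = malloc(11) -> a = 0; heap: [0-10 ALLOC][11-47 FREE]
Op 2: free(a) -> (freed a); heap: [0-47 FREE]
Op 3: b = malloc(8) -> b = 0; heap: [0-7 ALLOC][8-47 FREE]
malloc(17): first-fit scan over [0-7 ALLOC][8-47 FREE] -> 8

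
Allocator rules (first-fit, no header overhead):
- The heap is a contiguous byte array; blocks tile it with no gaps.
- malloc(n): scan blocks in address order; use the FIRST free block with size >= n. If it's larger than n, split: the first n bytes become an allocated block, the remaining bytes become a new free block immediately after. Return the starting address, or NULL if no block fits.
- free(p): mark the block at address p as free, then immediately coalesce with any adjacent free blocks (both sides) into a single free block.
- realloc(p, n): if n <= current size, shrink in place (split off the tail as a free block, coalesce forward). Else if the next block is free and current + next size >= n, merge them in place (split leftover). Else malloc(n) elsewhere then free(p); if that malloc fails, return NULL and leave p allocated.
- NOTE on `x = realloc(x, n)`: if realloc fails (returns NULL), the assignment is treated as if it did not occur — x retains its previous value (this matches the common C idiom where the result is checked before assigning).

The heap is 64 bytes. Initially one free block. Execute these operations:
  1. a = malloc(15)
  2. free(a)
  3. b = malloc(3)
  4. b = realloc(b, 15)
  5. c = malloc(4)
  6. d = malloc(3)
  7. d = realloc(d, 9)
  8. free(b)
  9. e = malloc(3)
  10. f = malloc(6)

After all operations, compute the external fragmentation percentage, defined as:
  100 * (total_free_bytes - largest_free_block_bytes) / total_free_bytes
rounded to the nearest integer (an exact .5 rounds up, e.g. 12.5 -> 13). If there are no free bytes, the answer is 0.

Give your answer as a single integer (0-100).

Answer: 14

Derivation:
Op 1: a = malloc(15) -> a = 0; heap: [0-14 ALLOC][15-63 FREE]
Op 2: free(a) -> (freed a); heap: [0-63 FREE]
Op 3: b = malloc(3) -> b = 0; heap: [0-2 ALLOC][3-63 FREE]
Op 4: b = realloc(b, 15) -> b = 0; heap: [0-14 ALLOC][15-63 FREE]
Op 5: c = malloc(4) -> c = 15; heap: [0-14 ALLOC][15-18 ALLOC][19-63 FREE]
Op 6: d = malloc(3) -> d = 19; heap: [0-14 ALLOC][15-18 ALLOC][19-21 ALLOC][22-63 FREE]
Op 7: d = realloc(d, 9) -> d = 19; heap: [0-14 ALLOC][15-18 ALLOC][19-27 ALLOC][28-63 FREE]
Op 8: free(b) -> (freed b); heap: [0-14 FREE][15-18 ALLOC][19-27 ALLOC][28-63 FREE]
Op 9: e = malloc(3) -> e = 0; heap: [0-2 ALLOC][3-14 FREE][15-18 ALLOC][19-27 ALLOC][28-63 FREE]
Op 10: f = malloc(6) -> f = 3; heap: [0-2 ALLOC][3-8 ALLOC][9-14 FREE][15-18 ALLOC][19-27 ALLOC][28-63 FREE]
Free blocks: [6 36] total_free=42 largest=36 -> 100*(42-36)/42 = 600/42 ≈ 14.286 -> rounds to 14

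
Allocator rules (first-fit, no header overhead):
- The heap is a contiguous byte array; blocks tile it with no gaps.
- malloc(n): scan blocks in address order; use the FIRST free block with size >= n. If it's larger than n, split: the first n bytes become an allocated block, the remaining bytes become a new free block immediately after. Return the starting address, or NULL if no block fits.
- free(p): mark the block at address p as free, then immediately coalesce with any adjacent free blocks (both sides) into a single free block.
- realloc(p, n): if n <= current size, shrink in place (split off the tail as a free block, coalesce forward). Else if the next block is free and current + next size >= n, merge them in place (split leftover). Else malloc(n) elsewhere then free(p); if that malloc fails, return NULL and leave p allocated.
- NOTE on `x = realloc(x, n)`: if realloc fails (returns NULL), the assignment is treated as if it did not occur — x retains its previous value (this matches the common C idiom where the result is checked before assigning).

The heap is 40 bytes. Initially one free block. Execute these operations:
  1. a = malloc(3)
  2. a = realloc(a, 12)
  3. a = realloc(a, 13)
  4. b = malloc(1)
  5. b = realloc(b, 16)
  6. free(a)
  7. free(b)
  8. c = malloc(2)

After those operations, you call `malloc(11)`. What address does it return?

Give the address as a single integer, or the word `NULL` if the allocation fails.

Answer: 2

Derivation:
Op 1: a = malloc(3) -> a = 0; heap: [0-2 ALLOC][3-39 FREE]
Op 2: a = realloc(a, 12) -> a = 0; heap: [0-11 ALLOC][12-39 FREE]
Op 3: a = realloc(a, 13) -> a = 0; heap: [0-12 ALLOC][13-39 FREE]
Op 4: b = malloc(1) -> b = 13; heap: [0-12 ALLOC][13-13 ALLOC][14-39 FREE]
Op 5: b = realloc(b, 16) -> b = 13; heap: [0-12 ALLOC][13-28 ALLOC][29-39 FREE]
Op 6: free(a) -> (freed a); heap: [0-12 FREE][13-28 ALLOC][29-39 FREE]
Op 7: free(b) -> (freed b); heap: [0-39 FREE]
Op 8: c = malloc(2) -> c = 0; heap: [0-1 ALLOC][2-39 FREE]
malloc(11): first-fit scan over [0-1 ALLOC][2-39 FREE] -> 2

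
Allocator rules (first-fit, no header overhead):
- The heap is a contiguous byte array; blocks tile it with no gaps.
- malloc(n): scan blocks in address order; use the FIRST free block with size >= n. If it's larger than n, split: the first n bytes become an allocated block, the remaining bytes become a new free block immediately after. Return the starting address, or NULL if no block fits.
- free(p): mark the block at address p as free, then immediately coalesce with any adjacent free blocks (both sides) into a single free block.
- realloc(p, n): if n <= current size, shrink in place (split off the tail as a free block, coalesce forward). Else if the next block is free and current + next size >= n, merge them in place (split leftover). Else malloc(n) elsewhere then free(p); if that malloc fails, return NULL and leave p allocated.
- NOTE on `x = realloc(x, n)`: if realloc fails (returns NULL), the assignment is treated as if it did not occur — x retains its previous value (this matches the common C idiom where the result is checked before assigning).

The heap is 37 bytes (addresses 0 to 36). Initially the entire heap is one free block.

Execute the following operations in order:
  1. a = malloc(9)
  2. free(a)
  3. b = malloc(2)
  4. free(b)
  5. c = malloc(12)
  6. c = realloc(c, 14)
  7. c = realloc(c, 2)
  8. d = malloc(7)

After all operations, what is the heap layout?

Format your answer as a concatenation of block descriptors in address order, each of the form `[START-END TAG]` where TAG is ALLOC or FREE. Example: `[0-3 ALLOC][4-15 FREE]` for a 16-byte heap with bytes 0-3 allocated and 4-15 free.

Op 1: a = malloc(9) -> a = 0; heap: [0-8 ALLOC][9-36 FREE]
Op 2: free(a) -> (freed a); heap: [0-36 FREE]
Op 3: b = malloc(2) -> b = 0; heap: [0-1 ALLOC][2-36 FREE]
Op 4: free(b) -> (freed b); heap: [0-36 FREE]
Op 5: c = malloc(12) -> c = 0; heap: [0-11 ALLOC][12-36 FREE]
Op 6: c = realloc(c, 14) -> c = 0; heap: [0-13 ALLOC][14-36 FREE]
Op 7: c = realloc(c, 2) -> c = 0; heap: [0-1 ALLOC][2-36 FREE]
Op 8: d = malloc(7) -> d = 2; heap: [0-1 ALLOC][2-8 ALLOC][9-36 FREE]

Answer: [0-1 ALLOC][2-8 ALLOC][9-36 FREE]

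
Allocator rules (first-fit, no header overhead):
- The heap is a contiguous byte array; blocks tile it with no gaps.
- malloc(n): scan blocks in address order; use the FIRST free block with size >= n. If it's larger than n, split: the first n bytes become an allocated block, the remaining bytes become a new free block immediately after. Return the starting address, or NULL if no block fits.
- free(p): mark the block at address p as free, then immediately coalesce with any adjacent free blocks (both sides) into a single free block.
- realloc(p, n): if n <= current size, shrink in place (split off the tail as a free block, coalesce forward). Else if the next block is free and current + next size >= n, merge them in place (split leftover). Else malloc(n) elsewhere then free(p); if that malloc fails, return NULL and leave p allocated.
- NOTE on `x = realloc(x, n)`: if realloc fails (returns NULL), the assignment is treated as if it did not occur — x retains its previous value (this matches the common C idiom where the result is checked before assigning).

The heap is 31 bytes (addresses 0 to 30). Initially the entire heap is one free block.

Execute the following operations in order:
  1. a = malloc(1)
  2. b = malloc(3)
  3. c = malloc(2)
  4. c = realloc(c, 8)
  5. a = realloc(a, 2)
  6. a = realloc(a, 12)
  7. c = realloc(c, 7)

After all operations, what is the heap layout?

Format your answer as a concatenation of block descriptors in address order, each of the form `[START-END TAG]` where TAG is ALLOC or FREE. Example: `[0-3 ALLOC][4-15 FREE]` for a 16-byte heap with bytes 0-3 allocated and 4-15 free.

Answer: [0-0 FREE][1-3 ALLOC][4-10 ALLOC][11-11 FREE][12-23 ALLOC][24-30 FREE]

Derivation:
Op 1: a = malloc(1) -> a = 0; heap: [0-0 ALLOC][1-30 FREE]
Op 2: b = malloc(3) -> b = 1; heap: [0-0 ALLOC][1-3 ALLOC][4-30 FREE]
Op 3: c = malloc(2) -> c = 4; heap: [0-0 ALLOC][1-3 ALLOC][4-5 ALLOC][6-30 FREE]
Op 4: c = realloc(c, 8) -> c = 4; heap: [0-0 ALLOC][1-3 ALLOC][4-11 ALLOC][12-30 FREE]
Op 5: a = realloc(a, 2) -> a = 12; heap: [0-0 FREE][1-3 ALLOC][4-11 ALLOC][12-13 ALLOC][14-30 FREE]
Op 6: a = realloc(a, 12) -> a = 12; heap: [0-0 FREE][1-3 ALLOC][4-11 ALLOC][12-23 ALLOC][24-30 FREE]
Op 7: c = realloc(c, 7) -> c = 4; heap: [0-0 FREE][1-3 ALLOC][4-10 ALLOC][11-11 FREE][12-23 ALLOC][24-30 FREE]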